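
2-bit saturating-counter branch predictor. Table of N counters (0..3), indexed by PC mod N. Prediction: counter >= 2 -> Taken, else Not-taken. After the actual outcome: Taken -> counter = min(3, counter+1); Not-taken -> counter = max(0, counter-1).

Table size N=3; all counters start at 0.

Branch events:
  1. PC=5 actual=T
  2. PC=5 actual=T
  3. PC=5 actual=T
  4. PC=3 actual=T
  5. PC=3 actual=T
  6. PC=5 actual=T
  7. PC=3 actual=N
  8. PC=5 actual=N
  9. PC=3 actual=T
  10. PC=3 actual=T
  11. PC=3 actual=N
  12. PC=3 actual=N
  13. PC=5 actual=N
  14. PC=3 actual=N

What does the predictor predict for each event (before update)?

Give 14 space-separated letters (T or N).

Ev 1: PC=5 idx=2 pred=N actual=T -> ctr[2]=1
Ev 2: PC=5 idx=2 pred=N actual=T -> ctr[2]=2
Ev 3: PC=5 idx=2 pred=T actual=T -> ctr[2]=3
Ev 4: PC=3 idx=0 pred=N actual=T -> ctr[0]=1
Ev 5: PC=3 idx=0 pred=N actual=T -> ctr[0]=2
Ev 6: PC=5 idx=2 pred=T actual=T -> ctr[2]=3
Ev 7: PC=3 idx=0 pred=T actual=N -> ctr[0]=1
Ev 8: PC=5 idx=2 pred=T actual=N -> ctr[2]=2
Ev 9: PC=3 idx=0 pred=N actual=T -> ctr[0]=2
Ev 10: PC=3 idx=0 pred=T actual=T -> ctr[0]=3
Ev 11: PC=3 idx=0 pred=T actual=N -> ctr[0]=2
Ev 12: PC=3 idx=0 pred=T actual=N -> ctr[0]=1
Ev 13: PC=5 idx=2 pred=T actual=N -> ctr[2]=1
Ev 14: PC=3 idx=0 pred=N actual=N -> ctr[0]=0

Answer: N N T N N T T T N T T T T N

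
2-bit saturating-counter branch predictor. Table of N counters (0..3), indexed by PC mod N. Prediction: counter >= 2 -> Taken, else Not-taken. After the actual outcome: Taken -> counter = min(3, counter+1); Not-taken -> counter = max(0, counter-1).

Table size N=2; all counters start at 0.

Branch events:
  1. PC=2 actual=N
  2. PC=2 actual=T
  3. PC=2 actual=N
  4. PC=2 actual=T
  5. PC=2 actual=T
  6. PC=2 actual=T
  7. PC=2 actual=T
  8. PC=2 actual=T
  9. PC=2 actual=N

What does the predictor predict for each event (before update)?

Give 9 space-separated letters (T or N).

Ev 1: PC=2 idx=0 pred=N actual=N -> ctr[0]=0
Ev 2: PC=2 idx=0 pred=N actual=T -> ctr[0]=1
Ev 3: PC=2 idx=0 pred=N actual=N -> ctr[0]=0
Ev 4: PC=2 idx=0 pred=N actual=T -> ctr[0]=1
Ev 5: PC=2 idx=0 pred=N actual=T -> ctr[0]=2
Ev 6: PC=2 idx=0 pred=T actual=T -> ctr[0]=3
Ev 7: PC=2 idx=0 pred=T actual=T -> ctr[0]=3
Ev 8: PC=2 idx=0 pred=T actual=T -> ctr[0]=3
Ev 9: PC=2 idx=0 pred=T actual=N -> ctr[0]=2

Answer: N N N N N T T T T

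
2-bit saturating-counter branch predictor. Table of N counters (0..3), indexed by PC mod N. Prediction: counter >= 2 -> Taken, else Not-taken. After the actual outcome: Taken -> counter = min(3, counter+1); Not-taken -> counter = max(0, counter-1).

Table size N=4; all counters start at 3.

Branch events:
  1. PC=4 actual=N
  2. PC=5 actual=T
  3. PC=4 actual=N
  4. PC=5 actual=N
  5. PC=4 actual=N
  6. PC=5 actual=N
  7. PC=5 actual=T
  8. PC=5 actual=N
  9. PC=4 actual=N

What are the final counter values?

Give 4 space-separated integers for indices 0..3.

Answer: 0 1 3 3

Derivation:
Ev 1: PC=4 idx=0 pred=T actual=N -> ctr[0]=2
Ev 2: PC=5 idx=1 pred=T actual=T -> ctr[1]=3
Ev 3: PC=4 idx=0 pred=T actual=N -> ctr[0]=1
Ev 4: PC=5 idx=1 pred=T actual=N -> ctr[1]=2
Ev 5: PC=4 idx=0 pred=N actual=N -> ctr[0]=0
Ev 6: PC=5 idx=1 pred=T actual=N -> ctr[1]=1
Ev 7: PC=5 idx=1 pred=N actual=T -> ctr[1]=2
Ev 8: PC=5 idx=1 pred=T actual=N -> ctr[1]=1
Ev 9: PC=4 idx=0 pred=N actual=N -> ctr[0]=0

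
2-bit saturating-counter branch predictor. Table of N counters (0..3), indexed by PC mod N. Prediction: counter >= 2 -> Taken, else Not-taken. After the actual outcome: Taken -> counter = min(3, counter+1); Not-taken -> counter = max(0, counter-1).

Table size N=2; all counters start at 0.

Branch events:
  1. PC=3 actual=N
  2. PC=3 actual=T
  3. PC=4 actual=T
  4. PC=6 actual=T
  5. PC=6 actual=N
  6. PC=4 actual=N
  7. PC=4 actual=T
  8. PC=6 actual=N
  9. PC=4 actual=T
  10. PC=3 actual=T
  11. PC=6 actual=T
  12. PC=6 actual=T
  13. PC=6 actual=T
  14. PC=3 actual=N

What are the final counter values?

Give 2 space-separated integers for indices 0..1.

Answer: 3 1

Derivation:
Ev 1: PC=3 idx=1 pred=N actual=N -> ctr[1]=0
Ev 2: PC=3 idx=1 pred=N actual=T -> ctr[1]=1
Ev 3: PC=4 idx=0 pred=N actual=T -> ctr[0]=1
Ev 4: PC=6 idx=0 pred=N actual=T -> ctr[0]=2
Ev 5: PC=6 idx=0 pred=T actual=N -> ctr[0]=1
Ev 6: PC=4 idx=0 pred=N actual=N -> ctr[0]=0
Ev 7: PC=4 idx=0 pred=N actual=T -> ctr[0]=1
Ev 8: PC=6 idx=0 pred=N actual=N -> ctr[0]=0
Ev 9: PC=4 idx=0 pred=N actual=T -> ctr[0]=1
Ev 10: PC=3 idx=1 pred=N actual=T -> ctr[1]=2
Ev 11: PC=6 idx=0 pred=N actual=T -> ctr[0]=2
Ev 12: PC=6 idx=0 pred=T actual=T -> ctr[0]=3
Ev 13: PC=6 idx=0 pred=T actual=T -> ctr[0]=3
Ev 14: PC=3 idx=1 pred=T actual=N -> ctr[1]=1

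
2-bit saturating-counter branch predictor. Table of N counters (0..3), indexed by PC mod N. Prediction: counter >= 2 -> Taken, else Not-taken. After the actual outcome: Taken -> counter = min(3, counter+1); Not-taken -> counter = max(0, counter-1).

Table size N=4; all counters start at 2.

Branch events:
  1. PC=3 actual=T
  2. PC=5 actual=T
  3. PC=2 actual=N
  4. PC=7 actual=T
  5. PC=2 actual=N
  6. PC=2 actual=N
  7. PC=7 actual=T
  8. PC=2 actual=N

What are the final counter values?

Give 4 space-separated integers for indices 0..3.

Answer: 2 3 0 3

Derivation:
Ev 1: PC=3 idx=3 pred=T actual=T -> ctr[3]=3
Ev 2: PC=5 idx=1 pred=T actual=T -> ctr[1]=3
Ev 3: PC=2 idx=2 pred=T actual=N -> ctr[2]=1
Ev 4: PC=7 idx=3 pred=T actual=T -> ctr[3]=3
Ev 5: PC=2 idx=2 pred=N actual=N -> ctr[2]=0
Ev 6: PC=2 idx=2 pred=N actual=N -> ctr[2]=0
Ev 7: PC=7 idx=3 pred=T actual=T -> ctr[3]=3
Ev 8: PC=2 idx=2 pred=N actual=N -> ctr[2]=0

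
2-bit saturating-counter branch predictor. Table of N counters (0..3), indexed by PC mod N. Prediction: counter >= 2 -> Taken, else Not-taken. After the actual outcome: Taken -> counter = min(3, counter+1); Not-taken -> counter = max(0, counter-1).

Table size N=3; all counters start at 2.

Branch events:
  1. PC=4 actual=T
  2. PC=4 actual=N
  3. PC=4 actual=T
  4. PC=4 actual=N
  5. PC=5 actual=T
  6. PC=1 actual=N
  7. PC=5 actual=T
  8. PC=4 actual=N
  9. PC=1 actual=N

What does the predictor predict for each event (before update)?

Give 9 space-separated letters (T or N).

Answer: T T T T T T T N N

Derivation:
Ev 1: PC=4 idx=1 pred=T actual=T -> ctr[1]=3
Ev 2: PC=4 idx=1 pred=T actual=N -> ctr[1]=2
Ev 3: PC=4 idx=1 pred=T actual=T -> ctr[1]=3
Ev 4: PC=4 idx=1 pred=T actual=N -> ctr[1]=2
Ev 5: PC=5 idx=2 pred=T actual=T -> ctr[2]=3
Ev 6: PC=1 idx=1 pred=T actual=N -> ctr[1]=1
Ev 7: PC=5 idx=2 pred=T actual=T -> ctr[2]=3
Ev 8: PC=4 idx=1 pred=N actual=N -> ctr[1]=0
Ev 9: PC=1 idx=1 pred=N actual=N -> ctr[1]=0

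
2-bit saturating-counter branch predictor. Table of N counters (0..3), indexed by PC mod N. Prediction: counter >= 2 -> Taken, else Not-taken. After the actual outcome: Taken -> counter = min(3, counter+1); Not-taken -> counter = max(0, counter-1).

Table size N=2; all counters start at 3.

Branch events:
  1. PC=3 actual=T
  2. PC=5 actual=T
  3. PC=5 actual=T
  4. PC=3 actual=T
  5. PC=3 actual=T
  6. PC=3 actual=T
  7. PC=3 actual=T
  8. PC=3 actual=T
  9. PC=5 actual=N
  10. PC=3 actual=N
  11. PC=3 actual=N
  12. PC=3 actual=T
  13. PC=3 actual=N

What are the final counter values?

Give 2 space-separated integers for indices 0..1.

Ev 1: PC=3 idx=1 pred=T actual=T -> ctr[1]=3
Ev 2: PC=5 idx=1 pred=T actual=T -> ctr[1]=3
Ev 3: PC=5 idx=1 pred=T actual=T -> ctr[1]=3
Ev 4: PC=3 idx=1 pred=T actual=T -> ctr[1]=3
Ev 5: PC=3 idx=1 pred=T actual=T -> ctr[1]=3
Ev 6: PC=3 idx=1 pred=T actual=T -> ctr[1]=3
Ev 7: PC=3 idx=1 pred=T actual=T -> ctr[1]=3
Ev 8: PC=3 idx=1 pred=T actual=T -> ctr[1]=3
Ev 9: PC=5 idx=1 pred=T actual=N -> ctr[1]=2
Ev 10: PC=3 idx=1 pred=T actual=N -> ctr[1]=1
Ev 11: PC=3 idx=1 pred=N actual=N -> ctr[1]=0
Ev 12: PC=3 idx=1 pred=N actual=T -> ctr[1]=1
Ev 13: PC=3 idx=1 pred=N actual=N -> ctr[1]=0

Answer: 3 0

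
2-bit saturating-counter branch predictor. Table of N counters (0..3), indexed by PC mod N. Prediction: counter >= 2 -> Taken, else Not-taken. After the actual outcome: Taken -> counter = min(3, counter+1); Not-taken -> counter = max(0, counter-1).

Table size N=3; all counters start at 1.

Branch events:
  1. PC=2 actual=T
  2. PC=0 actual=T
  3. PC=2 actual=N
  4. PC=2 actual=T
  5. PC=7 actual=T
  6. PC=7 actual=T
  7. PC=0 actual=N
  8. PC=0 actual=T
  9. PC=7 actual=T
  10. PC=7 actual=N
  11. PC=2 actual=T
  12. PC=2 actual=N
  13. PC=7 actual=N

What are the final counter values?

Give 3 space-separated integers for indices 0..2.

Answer: 2 1 2

Derivation:
Ev 1: PC=2 idx=2 pred=N actual=T -> ctr[2]=2
Ev 2: PC=0 idx=0 pred=N actual=T -> ctr[0]=2
Ev 3: PC=2 idx=2 pred=T actual=N -> ctr[2]=1
Ev 4: PC=2 idx=2 pred=N actual=T -> ctr[2]=2
Ev 5: PC=7 idx=1 pred=N actual=T -> ctr[1]=2
Ev 6: PC=7 idx=1 pred=T actual=T -> ctr[1]=3
Ev 7: PC=0 idx=0 pred=T actual=N -> ctr[0]=1
Ev 8: PC=0 idx=0 pred=N actual=T -> ctr[0]=2
Ev 9: PC=7 idx=1 pred=T actual=T -> ctr[1]=3
Ev 10: PC=7 idx=1 pred=T actual=N -> ctr[1]=2
Ev 11: PC=2 idx=2 pred=T actual=T -> ctr[2]=3
Ev 12: PC=2 idx=2 pred=T actual=N -> ctr[2]=2
Ev 13: PC=7 idx=1 pred=T actual=N -> ctr[1]=1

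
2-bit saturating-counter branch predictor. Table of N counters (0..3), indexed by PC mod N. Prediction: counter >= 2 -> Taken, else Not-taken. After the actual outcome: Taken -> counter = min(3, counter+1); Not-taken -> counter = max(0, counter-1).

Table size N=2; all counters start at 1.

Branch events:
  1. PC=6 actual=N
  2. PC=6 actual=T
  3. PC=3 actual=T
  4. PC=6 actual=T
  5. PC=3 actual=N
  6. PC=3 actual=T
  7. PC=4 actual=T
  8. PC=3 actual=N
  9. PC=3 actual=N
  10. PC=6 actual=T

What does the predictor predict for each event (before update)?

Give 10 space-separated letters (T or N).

Ev 1: PC=6 idx=0 pred=N actual=N -> ctr[0]=0
Ev 2: PC=6 idx=0 pred=N actual=T -> ctr[0]=1
Ev 3: PC=3 idx=1 pred=N actual=T -> ctr[1]=2
Ev 4: PC=6 idx=0 pred=N actual=T -> ctr[0]=2
Ev 5: PC=3 idx=1 pred=T actual=N -> ctr[1]=1
Ev 6: PC=3 idx=1 pred=N actual=T -> ctr[1]=2
Ev 7: PC=4 idx=0 pred=T actual=T -> ctr[0]=3
Ev 8: PC=3 idx=1 pred=T actual=N -> ctr[1]=1
Ev 9: PC=3 idx=1 pred=N actual=N -> ctr[1]=0
Ev 10: PC=6 idx=0 pred=T actual=T -> ctr[0]=3

Answer: N N N N T N T T N T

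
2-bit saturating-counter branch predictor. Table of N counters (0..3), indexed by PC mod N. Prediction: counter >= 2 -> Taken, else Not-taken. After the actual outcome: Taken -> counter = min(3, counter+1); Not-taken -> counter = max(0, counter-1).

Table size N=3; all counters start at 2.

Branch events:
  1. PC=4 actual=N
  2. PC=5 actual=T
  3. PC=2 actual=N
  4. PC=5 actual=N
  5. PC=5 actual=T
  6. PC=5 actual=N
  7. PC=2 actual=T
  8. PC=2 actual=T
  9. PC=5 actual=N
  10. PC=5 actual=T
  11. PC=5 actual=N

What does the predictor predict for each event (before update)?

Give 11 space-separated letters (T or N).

Answer: T T T T N T N T T T T

Derivation:
Ev 1: PC=4 idx=1 pred=T actual=N -> ctr[1]=1
Ev 2: PC=5 idx=2 pred=T actual=T -> ctr[2]=3
Ev 3: PC=2 idx=2 pred=T actual=N -> ctr[2]=2
Ev 4: PC=5 idx=2 pred=T actual=N -> ctr[2]=1
Ev 5: PC=5 idx=2 pred=N actual=T -> ctr[2]=2
Ev 6: PC=5 idx=2 pred=T actual=N -> ctr[2]=1
Ev 7: PC=2 idx=2 pred=N actual=T -> ctr[2]=2
Ev 8: PC=2 idx=2 pred=T actual=T -> ctr[2]=3
Ev 9: PC=5 idx=2 pred=T actual=N -> ctr[2]=2
Ev 10: PC=5 idx=2 pred=T actual=T -> ctr[2]=3
Ev 11: PC=5 idx=2 pred=T actual=N -> ctr[2]=2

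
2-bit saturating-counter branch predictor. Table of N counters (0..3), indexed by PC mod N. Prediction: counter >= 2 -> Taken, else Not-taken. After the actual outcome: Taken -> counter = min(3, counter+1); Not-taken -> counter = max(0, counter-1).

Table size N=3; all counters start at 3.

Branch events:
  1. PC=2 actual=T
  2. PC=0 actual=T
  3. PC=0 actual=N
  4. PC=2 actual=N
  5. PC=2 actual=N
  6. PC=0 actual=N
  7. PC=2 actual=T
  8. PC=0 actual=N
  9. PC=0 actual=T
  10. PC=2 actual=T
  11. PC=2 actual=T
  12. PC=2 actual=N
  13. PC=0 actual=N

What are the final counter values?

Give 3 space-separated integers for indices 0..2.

Ev 1: PC=2 idx=2 pred=T actual=T -> ctr[2]=3
Ev 2: PC=0 idx=0 pred=T actual=T -> ctr[0]=3
Ev 3: PC=0 idx=0 pred=T actual=N -> ctr[0]=2
Ev 4: PC=2 idx=2 pred=T actual=N -> ctr[2]=2
Ev 5: PC=2 idx=2 pred=T actual=N -> ctr[2]=1
Ev 6: PC=0 idx=0 pred=T actual=N -> ctr[0]=1
Ev 7: PC=2 idx=2 pred=N actual=T -> ctr[2]=2
Ev 8: PC=0 idx=0 pred=N actual=N -> ctr[0]=0
Ev 9: PC=0 idx=0 pred=N actual=T -> ctr[0]=1
Ev 10: PC=2 idx=2 pred=T actual=T -> ctr[2]=3
Ev 11: PC=2 idx=2 pred=T actual=T -> ctr[2]=3
Ev 12: PC=2 idx=2 pred=T actual=N -> ctr[2]=2
Ev 13: PC=0 idx=0 pred=N actual=N -> ctr[0]=0

Answer: 0 3 2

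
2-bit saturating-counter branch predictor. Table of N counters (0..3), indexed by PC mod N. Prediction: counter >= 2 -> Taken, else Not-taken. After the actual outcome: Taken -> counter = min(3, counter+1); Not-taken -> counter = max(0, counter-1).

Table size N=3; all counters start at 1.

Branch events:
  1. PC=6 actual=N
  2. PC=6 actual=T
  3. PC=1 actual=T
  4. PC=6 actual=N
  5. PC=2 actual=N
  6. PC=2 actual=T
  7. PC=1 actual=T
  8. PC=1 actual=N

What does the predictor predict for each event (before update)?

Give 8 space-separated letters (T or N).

Answer: N N N N N N T T

Derivation:
Ev 1: PC=6 idx=0 pred=N actual=N -> ctr[0]=0
Ev 2: PC=6 idx=0 pred=N actual=T -> ctr[0]=1
Ev 3: PC=1 idx=1 pred=N actual=T -> ctr[1]=2
Ev 4: PC=6 idx=0 pred=N actual=N -> ctr[0]=0
Ev 5: PC=2 idx=2 pred=N actual=N -> ctr[2]=0
Ev 6: PC=2 idx=2 pred=N actual=T -> ctr[2]=1
Ev 7: PC=1 idx=1 pred=T actual=T -> ctr[1]=3
Ev 8: PC=1 idx=1 pred=T actual=N -> ctr[1]=2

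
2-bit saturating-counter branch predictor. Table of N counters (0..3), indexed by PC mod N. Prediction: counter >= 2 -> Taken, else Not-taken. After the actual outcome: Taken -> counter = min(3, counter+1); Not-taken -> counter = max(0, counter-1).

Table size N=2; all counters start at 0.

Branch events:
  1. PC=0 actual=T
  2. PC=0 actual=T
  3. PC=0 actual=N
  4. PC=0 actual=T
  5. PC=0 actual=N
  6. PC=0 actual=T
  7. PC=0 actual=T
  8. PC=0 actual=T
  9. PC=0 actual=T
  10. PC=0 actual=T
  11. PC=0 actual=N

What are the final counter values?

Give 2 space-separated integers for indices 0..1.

Answer: 2 0

Derivation:
Ev 1: PC=0 idx=0 pred=N actual=T -> ctr[0]=1
Ev 2: PC=0 idx=0 pred=N actual=T -> ctr[0]=2
Ev 3: PC=0 idx=0 pred=T actual=N -> ctr[0]=1
Ev 4: PC=0 idx=0 pred=N actual=T -> ctr[0]=2
Ev 5: PC=0 idx=0 pred=T actual=N -> ctr[0]=1
Ev 6: PC=0 idx=0 pred=N actual=T -> ctr[0]=2
Ev 7: PC=0 idx=0 pred=T actual=T -> ctr[0]=3
Ev 8: PC=0 idx=0 pred=T actual=T -> ctr[0]=3
Ev 9: PC=0 idx=0 pred=T actual=T -> ctr[0]=3
Ev 10: PC=0 idx=0 pred=T actual=T -> ctr[0]=3
Ev 11: PC=0 idx=0 pred=T actual=N -> ctr[0]=2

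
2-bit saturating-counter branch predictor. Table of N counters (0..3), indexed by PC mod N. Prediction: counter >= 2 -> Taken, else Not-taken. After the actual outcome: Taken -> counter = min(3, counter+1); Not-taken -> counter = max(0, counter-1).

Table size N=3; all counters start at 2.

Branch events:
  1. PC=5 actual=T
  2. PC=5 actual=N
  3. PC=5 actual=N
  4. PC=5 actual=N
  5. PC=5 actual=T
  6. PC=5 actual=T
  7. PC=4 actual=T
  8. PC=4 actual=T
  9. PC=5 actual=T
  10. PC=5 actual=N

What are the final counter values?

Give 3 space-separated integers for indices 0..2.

Answer: 2 3 2

Derivation:
Ev 1: PC=5 idx=2 pred=T actual=T -> ctr[2]=3
Ev 2: PC=5 idx=2 pred=T actual=N -> ctr[2]=2
Ev 3: PC=5 idx=2 pred=T actual=N -> ctr[2]=1
Ev 4: PC=5 idx=2 pred=N actual=N -> ctr[2]=0
Ev 5: PC=5 idx=2 pred=N actual=T -> ctr[2]=1
Ev 6: PC=5 idx=2 pred=N actual=T -> ctr[2]=2
Ev 7: PC=4 idx=1 pred=T actual=T -> ctr[1]=3
Ev 8: PC=4 idx=1 pred=T actual=T -> ctr[1]=3
Ev 9: PC=5 idx=2 pred=T actual=T -> ctr[2]=3
Ev 10: PC=5 idx=2 pred=T actual=N -> ctr[2]=2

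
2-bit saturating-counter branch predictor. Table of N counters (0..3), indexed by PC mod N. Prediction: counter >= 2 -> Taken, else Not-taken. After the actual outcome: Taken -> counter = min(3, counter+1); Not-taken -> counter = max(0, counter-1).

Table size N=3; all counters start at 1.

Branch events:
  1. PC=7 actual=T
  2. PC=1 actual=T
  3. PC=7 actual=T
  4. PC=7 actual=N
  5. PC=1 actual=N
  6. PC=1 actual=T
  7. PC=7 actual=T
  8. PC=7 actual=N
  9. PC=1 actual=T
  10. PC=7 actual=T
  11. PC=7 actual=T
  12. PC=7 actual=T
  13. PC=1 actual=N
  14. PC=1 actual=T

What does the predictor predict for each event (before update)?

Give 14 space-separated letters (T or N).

Ev 1: PC=7 idx=1 pred=N actual=T -> ctr[1]=2
Ev 2: PC=1 idx=1 pred=T actual=T -> ctr[1]=3
Ev 3: PC=7 idx=1 pred=T actual=T -> ctr[1]=3
Ev 4: PC=7 idx=1 pred=T actual=N -> ctr[1]=2
Ev 5: PC=1 idx=1 pred=T actual=N -> ctr[1]=1
Ev 6: PC=1 idx=1 pred=N actual=T -> ctr[1]=2
Ev 7: PC=7 idx=1 pred=T actual=T -> ctr[1]=3
Ev 8: PC=7 idx=1 pred=T actual=N -> ctr[1]=2
Ev 9: PC=1 idx=1 pred=T actual=T -> ctr[1]=3
Ev 10: PC=7 idx=1 pred=T actual=T -> ctr[1]=3
Ev 11: PC=7 idx=1 pred=T actual=T -> ctr[1]=3
Ev 12: PC=7 idx=1 pred=T actual=T -> ctr[1]=3
Ev 13: PC=1 idx=1 pred=T actual=N -> ctr[1]=2
Ev 14: PC=1 idx=1 pred=T actual=T -> ctr[1]=3

Answer: N T T T T N T T T T T T T T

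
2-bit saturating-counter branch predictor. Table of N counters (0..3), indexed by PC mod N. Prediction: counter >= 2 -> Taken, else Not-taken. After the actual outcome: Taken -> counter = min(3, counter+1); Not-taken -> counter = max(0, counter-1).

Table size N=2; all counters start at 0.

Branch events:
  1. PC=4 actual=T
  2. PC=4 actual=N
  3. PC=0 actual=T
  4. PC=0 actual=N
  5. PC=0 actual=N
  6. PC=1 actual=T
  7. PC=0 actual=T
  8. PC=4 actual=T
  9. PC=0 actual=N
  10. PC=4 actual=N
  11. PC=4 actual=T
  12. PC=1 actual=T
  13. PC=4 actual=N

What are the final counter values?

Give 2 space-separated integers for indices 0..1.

Ev 1: PC=4 idx=0 pred=N actual=T -> ctr[0]=1
Ev 2: PC=4 idx=0 pred=N actual=N -> ctr[0]=0
Ev 3: PC=0 idx=0 pred=N actual=T -> ctr[0]=1
Ev 4: PC=0 idx=0 pred=N actual=N -> ctr[0]=0
Ev 5: PC=0 idx=0 pred=N actual=N -> ctr[0]=0
Ev 6: PC=1 idx=1 pred=N actual=T -> ctr[1]=1
Ev 7: PC=0 idx=0 pred=N actual=T -> ctr[0]=1
Ev 8: PC=4 idx=0 pred=N actual=T -> ctr[0]=2
Ev 9: PC=0 idx=0 pred=T actual=N -> ctr[0]=1
Ev 10: PC=4 idx=0 pred=N actual=N -> ctr[0]=0
Ev 11: PC=4 idx=0 pred=N actual=T -> ctr[0]=1
Ev 12: PC=1 idx=1 pred=N actual=T -> ctr[1]=2
Ev 13: PC=4 idx=0 pred=N actual=N -> ctr[0]=0

Answer: 0 2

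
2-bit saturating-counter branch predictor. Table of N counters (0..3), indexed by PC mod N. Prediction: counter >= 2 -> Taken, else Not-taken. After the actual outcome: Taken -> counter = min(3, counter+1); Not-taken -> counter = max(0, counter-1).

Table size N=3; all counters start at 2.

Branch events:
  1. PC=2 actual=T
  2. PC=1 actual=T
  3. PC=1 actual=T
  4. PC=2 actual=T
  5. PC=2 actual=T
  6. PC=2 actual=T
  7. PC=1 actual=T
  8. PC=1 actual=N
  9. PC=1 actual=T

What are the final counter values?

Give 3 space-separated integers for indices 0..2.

Answer: 2 3 3

Derivation:
Ev 1: PC=2 idx=2 pred=T actual=T -> ctr[2]=3
Ev 2: PC=1 idx=1 pred=T actual=T -> ctr[1]=3
Ev 3: PC=1 idx=1 pred=T actual=T -> ctr[1]=3
Ev 4: PC=2 idx=2 pred=T actual=T -> ctr[2]=3
Ev 5: PC=2 idx=2 pred=T actual=T -> ctr[2]=3
Ev 6: PC=2 idx=2 pred=T actual=T -> ctr[2]=3
Ev 7: PC=1 idx=1 pred=T actual=T -> ctr[1]=3
Ev 8: PC=1 idx=1 pred=T actual=N -> ctr[1]=2
Ev 9: PC=1 idx=1 pred=T actual=T -> ctr[1]=3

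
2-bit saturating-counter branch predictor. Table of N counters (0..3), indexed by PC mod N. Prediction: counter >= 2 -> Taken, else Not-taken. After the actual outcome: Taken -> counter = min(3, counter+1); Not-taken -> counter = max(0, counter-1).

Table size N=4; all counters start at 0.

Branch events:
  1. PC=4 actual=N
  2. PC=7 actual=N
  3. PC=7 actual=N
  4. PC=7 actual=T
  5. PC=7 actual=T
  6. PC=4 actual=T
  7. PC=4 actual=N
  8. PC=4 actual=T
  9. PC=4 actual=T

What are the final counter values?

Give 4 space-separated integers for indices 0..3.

Answer: 2 0 0 2

Derivation:
Ev 1: PC=4 idx=0 pred=N actual=N -> ctr[0]=0
Ev 2: PC=7 idx=3 pred=N actual=N -> ctr[3]=0
Ev 3: PC=7 idx=3 pred=N actual=N -> ctr[3]=0
Ev 4: PC=7 idx=3 pred=N actual=T -> ctr[3]=1
Ev 5: PC=7 idx=3 pred=N actual=T -> ctr[3]=2
Ev 6: PC=4 idx=0 pred=N actual=T -> ctr[0]=1
Ev 7: PC=4 idx=0 pred=N actual=N -> ctr[0]=0
Ev 8: PC=4 idx=0 pred=N actual=T -> ctr[0]=1
Ev 9: PC=4 idx=0 pred=N actual=T -> ctr[0]=2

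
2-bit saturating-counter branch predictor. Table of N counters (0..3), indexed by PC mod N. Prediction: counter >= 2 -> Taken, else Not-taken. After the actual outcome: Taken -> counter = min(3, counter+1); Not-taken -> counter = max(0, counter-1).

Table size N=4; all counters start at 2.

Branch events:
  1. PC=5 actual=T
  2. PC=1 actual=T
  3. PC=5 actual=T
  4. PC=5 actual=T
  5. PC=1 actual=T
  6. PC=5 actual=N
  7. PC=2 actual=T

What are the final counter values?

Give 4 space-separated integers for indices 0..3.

Answer: 2 2 3 2

Derivation:
Ev 1: PC=5 idx=1 pred=T actual=T -> ctr[1]=3
Ev 2: PC=1 idx=1 pred=T actual=T -> ctr[1]=3
Ev 3: PC=5 idx=1 pred=T actual=T -> ctr[1]=3
Ev 4: PC=5 idx=1 pred=T actual=T -> ctr[1]=3
Ev 5: PC=1 idx=1 pred=T actual=T -> ctr[1]=3
Ev 6: PC=5 idx=1 pred=T actual=N -> ctr[1]=2
Ev 7: PC=2 idx=2 pred=T actual=T -> ctr[2]=3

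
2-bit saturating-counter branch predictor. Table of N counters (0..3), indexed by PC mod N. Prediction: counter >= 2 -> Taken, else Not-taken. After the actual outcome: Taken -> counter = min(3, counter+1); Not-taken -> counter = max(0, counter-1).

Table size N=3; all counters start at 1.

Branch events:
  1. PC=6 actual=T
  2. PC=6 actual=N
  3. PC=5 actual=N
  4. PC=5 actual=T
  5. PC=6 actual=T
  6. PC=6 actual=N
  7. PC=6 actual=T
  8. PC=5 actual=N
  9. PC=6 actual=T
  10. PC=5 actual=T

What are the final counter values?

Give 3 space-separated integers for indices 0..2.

Answer: 3 1 1

Derivation:
Ev 1: PC=6 idx=0 pred=N actual=T -> ctr[0]=2
Ev 2: PC=6 idx=0 pred=T actual=N -> ctr[0]=1
Ev 3: PC=5 idx=2 pred=N actual=N -> ctr[2]=0
Ev 4: PC=5 idx=2 pred=N actual=T -> ctr[2]=1
Ev 5: PC=6 idx=0 pred=N actual=T -> ctr[0]=2
Ev 6: PC=6 idx=0 pred=T actual=N -> ctr[0]=1
Ev 7: PC=6 idx=0 pred=N actual=T -> ctr[0]=2
Ev 8: PC=5 idx=2 pred=N actual=N -> ctr[2]=0
Ev 9: PC=6 idx=0 pred=T actual=T -> ctr[0]=3
Ev 10: PC=5 idx=2 pred=N actual=T -> ctr[2]=1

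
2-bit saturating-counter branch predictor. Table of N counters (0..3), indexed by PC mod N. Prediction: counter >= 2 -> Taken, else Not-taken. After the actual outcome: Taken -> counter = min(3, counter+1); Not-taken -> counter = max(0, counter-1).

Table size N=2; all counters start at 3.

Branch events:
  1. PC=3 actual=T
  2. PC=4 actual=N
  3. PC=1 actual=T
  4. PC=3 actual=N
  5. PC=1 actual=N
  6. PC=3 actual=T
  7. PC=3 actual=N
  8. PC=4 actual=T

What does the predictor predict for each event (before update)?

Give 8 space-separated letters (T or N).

Ev 1: PC=3 idx=1 pred=T actual=T -> ctr[1]=3
Ev 2: PC=4 idx=0 pred=T actual=N -> ctr[0]=2
Ev 3: PC=1 idx=1 pred=T actual=T -> ctr[1]=3
Ev 4: PC=3 idx=1 pred=T actual=N -> ctr[1]=2
Ev 5: PC=1 idx=1 pred=T actual=N -> ctr[1]=1
Ev 6: PC=3 idx=1 pred=N actual=T -> ctr[1]=2
Ev 7: PC=3 idx=1 pred=T actual=N -> ctr[1]=1
Ev 8: PC=4 idx=0 pred=T actual=T -> ctr[0]=3

Answer: T T T T T N T T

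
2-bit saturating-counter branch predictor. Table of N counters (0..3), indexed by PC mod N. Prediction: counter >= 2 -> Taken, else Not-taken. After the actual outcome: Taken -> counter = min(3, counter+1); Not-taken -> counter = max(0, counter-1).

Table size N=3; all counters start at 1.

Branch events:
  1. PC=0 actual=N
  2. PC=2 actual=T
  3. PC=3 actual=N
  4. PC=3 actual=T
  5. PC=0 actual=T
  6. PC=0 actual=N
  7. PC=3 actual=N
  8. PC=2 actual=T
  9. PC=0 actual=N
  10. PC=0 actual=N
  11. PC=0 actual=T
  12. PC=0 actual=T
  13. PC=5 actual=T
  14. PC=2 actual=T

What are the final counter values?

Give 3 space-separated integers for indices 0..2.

Ev 1: PC=0 idx=0 pred=N actual=N -> ctr[0]=0
Ev 2: PC=2 idx=2 pred=N actual=T -> ctr[2]=2
Ev 3: PC=3 idx=0 pred=N actual=N -> ctr[0]=0
Ev 4: PC=3 idx=0 pred=N actual=T -> ctr[0]=1
Ev 5: PC=0 idx=0 pred=N actual=T -> ctr[0]=2
Ev 6: PC=0 idx=0 pred=T actual=N -> ctr[0]=1
Ev 7: PC=3 idx=0 pred=N actual=N -> ctr[0]=0
Ev 8: PC=2 idx=2 pred=T actual=T -> ctr[2]=3
Ev 9: PC=0 idx=0 pred=N actual=N -> ctr[0]=0
Ev 10: PC=0 idx=0 pred=N actual=N -> ctr[0]=0
Ev 11: PC=0 idx=0 pred=N actual=T -> ctr[0]=1
Ev 12: PC=0 idx=0 pred=N actual=T -> ctr[0]=2
Ev 13: PC=5 idx=2 pred=T actual=T -> ctr[2]=3
Ev 14: PC=2 idx=2 pred=T actual=T -> ctr[2]=3

Answer: 2 1 3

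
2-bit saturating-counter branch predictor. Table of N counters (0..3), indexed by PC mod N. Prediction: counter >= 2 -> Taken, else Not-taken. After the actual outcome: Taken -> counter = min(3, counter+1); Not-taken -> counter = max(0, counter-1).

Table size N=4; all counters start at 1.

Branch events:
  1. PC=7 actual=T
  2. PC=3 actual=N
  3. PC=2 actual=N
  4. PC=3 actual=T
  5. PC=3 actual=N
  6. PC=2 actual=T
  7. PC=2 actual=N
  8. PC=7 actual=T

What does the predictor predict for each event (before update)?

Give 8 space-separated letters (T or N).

Answer: N T N N T N N N

Derivation:
Ev 1: PC=7 idx=3 pred=N actual=T -> ctr[3]=2
Ev 2: PC=3 idx=3 pred=T actual=N -> ctr[3]=1
Ev 3: PC=2 idx=2 pred=N actual=N -> ctr[2]=0
Ev 4: PC=3 idx=3 pred=N actual=T -> ctr[3]=2
Ev 5: PC=3 idx=3 pred=T actual=N -> ctr[3]=1
Ev 6: PC=2 idx=2 pred=N actual=T -> ctr[2]=1
Ev 7: PC=2 idx=2 pred=N actual=N -> ctr[2]=0
Ev 8: PC=7 idx=3 pred=N actual=T -> ctr[3]=2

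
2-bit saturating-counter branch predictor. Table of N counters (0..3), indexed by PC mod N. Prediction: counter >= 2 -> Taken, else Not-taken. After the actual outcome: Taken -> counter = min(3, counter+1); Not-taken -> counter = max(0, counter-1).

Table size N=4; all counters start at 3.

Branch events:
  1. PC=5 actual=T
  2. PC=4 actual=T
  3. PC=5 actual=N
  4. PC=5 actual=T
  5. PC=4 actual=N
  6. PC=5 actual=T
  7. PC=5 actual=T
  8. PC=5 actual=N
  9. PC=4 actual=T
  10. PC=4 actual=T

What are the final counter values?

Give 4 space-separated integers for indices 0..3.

Answer: 3 2 3 3

Derivation:
Ev 1: PC=5 idx=1 pred=T actual=T -> ctr[1]=3
Ev 2: PC=4 idx=0 pred=T actual=T -> ctr[0]=3
Ev 3: PC=5 idx=1 pred=T actual=N -> ctr[1]=2
Ev 4: PC=5 idx=1 pred=T actual=T -> ctr[1]=3
Ev 5: PC=4 idx=0 pred=T actual=N -> ctr[0]=2
Ev 6: PC=5 idx=1 pred=T actual=T -> ctr[1]=3
Ev 7: PC=5 idx=1 pred=T actual=T -> ctr[1]=3
Ev 8: PC=5 idx=1 pred=T actual=N -> ctr[1]=2
Ev 9: PC=4 idx=0 pred=T actual=T -> ctr[0]=3
Ev 10: PC=4 idx=0 pred=T actual=T -> ctr[0]=3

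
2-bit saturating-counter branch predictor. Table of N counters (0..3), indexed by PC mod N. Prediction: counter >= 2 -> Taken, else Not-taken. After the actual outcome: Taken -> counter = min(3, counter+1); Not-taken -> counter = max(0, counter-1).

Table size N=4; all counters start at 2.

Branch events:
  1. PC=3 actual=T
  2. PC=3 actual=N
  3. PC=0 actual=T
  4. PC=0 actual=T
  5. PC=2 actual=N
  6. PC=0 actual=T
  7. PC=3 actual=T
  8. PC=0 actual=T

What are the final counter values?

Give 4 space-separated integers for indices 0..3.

Ev 1: PC=3 idx=3 pred=T actual=T -> ctr[3]=3
Ev 2: PC=3 idx=3 pred=T actual=N -> ctr[3]=2
Ev 3: PC=0 idx=0 pred=T actual=T -> ctr[0]=3
Ev 4: PC=0 idx=0 pred=T actual=T -> ctr[0]=3
Ev 5: PC=2 idx=2 pred=T actual=N -> ctr[2]=1
Ev 6: PC=0 idx=0 pred=T actual=T -> ctr[0]=3
Ev 7: PC=3 idx=3 pred=T actual=T -> ctr[3]=3
Ev 8: PC=0 idx=0 pred=T actual=T -> ctr[0]=3

Answer: 3 2 1 3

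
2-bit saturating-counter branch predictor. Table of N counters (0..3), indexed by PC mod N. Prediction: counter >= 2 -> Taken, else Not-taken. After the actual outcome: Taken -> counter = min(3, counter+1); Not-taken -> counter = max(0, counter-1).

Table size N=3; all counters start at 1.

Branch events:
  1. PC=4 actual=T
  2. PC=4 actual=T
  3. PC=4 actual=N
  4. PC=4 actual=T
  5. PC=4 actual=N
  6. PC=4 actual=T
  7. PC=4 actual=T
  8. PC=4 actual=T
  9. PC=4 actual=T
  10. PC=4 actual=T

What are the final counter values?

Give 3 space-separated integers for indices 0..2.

Answer: 1 3 1

Derivation:
Ev 1: PC=4 idx=1 pred=N actual=T -> ctr[1]=2
Ev 2: PC=4 idx=1 pred=T actual=T -> ctr[1]=3
Ev 3: PC=4 idx=1 pred=T actual=N -> ctr[1]=2
Ev 4: PC=4 idx=1 pred=T actual=T -> ctr[1]=3
Ev 5: PC=4 idx=1 pred=T actual=N -> ctr[1]=2
Ev 6: PC=4 idx=1 pred=T actual=T -> ctr[1]=3
Ev 7: PC=4 idx=1 pred=T actual=T -> ctr[1]=3
Ev 8: PC=4 idx=1 pred=T actual=T -> ctr[1]=3
Ev 9: PC=4 idx=1 pred=T actual=T -> ctr[1]=3
Ev 10: PC=4 idx=1 pred=T actual=T -> ctr[1]=3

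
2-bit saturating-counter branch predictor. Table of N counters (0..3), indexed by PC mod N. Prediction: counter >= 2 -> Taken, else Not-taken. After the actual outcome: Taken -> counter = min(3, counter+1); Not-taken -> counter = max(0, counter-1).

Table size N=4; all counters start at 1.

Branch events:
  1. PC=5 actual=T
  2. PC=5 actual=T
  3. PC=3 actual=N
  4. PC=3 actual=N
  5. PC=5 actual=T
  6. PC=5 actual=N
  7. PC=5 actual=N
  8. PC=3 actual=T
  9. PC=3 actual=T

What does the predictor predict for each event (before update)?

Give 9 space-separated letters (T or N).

Ev 1: PC=5 idx=1 pred=N actual=T -> ctr[1]=2
Ev 2: PC=5 idx=1 pred=T actual=T -> ctr[1]=3
Ev 3: PC=3 idx=3 pred=N actual=N -> ctr[3]=0
Ev 4: PC=3 idx=3 pred=N actual=N -> ctr[3]=0
Ev 5: PC=5 idx=1 pred=T actual=T -> ctr[1]=3
Ev 6: PC=5 idx=1 pred=T actual=N -> ctr[1]=2
Ev 7: PC=5 idx=1 pred=T actual=N -> ctr[1]=1
Ev 8: PC=3 idx=3 pred=N actual=T -> ctr[3]=1
Ev 9: PC=3 idx=3 pred=N actual=T -> ctr[3]=2

Answer: N T N N T T T N N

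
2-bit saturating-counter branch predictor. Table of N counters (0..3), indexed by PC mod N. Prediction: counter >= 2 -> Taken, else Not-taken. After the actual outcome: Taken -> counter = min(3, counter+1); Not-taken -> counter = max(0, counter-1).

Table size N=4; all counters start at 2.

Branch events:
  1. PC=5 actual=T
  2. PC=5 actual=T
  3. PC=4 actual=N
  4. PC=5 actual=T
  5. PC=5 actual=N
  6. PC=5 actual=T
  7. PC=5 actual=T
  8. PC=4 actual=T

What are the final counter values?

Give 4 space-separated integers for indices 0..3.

Answer: 2 3 2 2

Derivation:
Ev 1: PC=5 idx=1 pred=T actual=T -> ctr[1]=3
Ev 2: PC=5 idx=1 pred=T actual=T -> ctr[1]=3
Ev 3: PC=4 idx=0 pred=T actual=N -> ctr[0]=1
Ev 4: PC=5 idx=1 pred=T actual=T -> ctr[1]=3
Ev 5: PC=5 idx=1 pred=T actual=N -> ctr[1]=2
Ev 6: PC=5 idx=1 pred=T actual=T -> ctr[1]=3
Ev 7: PC=5 idx=1 pred=T actual=T -> ctr[1]=3
Ev 8: PC=4 idx=0 pred=N actual=T -> ctr[0]=2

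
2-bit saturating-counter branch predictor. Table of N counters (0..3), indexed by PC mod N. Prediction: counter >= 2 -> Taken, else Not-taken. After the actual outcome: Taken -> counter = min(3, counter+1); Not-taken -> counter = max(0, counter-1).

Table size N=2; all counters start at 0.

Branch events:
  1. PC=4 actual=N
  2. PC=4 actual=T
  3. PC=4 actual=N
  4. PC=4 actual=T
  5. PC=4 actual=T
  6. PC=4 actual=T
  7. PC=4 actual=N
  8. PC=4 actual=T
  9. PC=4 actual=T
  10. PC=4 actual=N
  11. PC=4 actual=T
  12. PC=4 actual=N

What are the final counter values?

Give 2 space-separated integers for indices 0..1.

Ev 1: PC=4 idx=0 pred=N actual=N -> ctr[0]=0
Ev 2: PC=4 idx=0 pred=N actual=T -> ctr[0]=1
Ev 3: PC=4 idx=0 pred=N actual=N -> ctr[0]=0
Ev 4: PC=4 idx=0 pred=N actual=T -> ctr[0]=1
Ev 5: PC=4 idx=0 pred=N actual=T -> ctr[0]=2
Ev 6: PC=4 idx=0 pred=T actual=T -> ctr[0]=3
Ev 7: PC=4 idx=0 pred=T actual=N -> ctr[0]=2
Ev 8: PC=4 idx=0 pred=T actual=T -> ctr[0]=3
Ev 9: PC=4 idx=0 pred=T actual=T -> ctr[0]=3
Ev 10: PC=4 idx=0 pred=T actual=N -> ctr[0]=2
Ev 11: PC=4 idx=0 pred=T actual=T -> ctr[0]=3
Ev 12: PC=4 idx=0 pred=T actual=N -> ctr[0]=2

Answer: 2 0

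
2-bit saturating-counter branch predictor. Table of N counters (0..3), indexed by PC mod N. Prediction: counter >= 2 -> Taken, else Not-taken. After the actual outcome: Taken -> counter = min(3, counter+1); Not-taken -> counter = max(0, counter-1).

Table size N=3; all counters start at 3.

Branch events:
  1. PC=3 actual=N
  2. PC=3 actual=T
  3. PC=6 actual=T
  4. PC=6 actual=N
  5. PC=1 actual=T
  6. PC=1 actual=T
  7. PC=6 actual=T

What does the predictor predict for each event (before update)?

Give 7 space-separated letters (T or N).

Ev 1: PC=3 idx=0 pred=T actual=N -> ctr[0]=2
Ev 2: PC=3 idx=0 pred=T actual=T -> ctr[0]=3
Ev 3: PC=6 idx=0 pred=T actual=T -> ctr[0]=3
Ev 4: PC=6 idx=0 pred=T actual=N -> ctr[0]=2
Ev 5: PC=1 idx=1 pred=T actual=T -> ctr[1]=3
Ev 6: PC=1 idx=1 pred=T actual=T -> ctr[1]=3
Ev 7: PC=6 idx=0 pred=T actual=T -> ctr[0]=3

Answer: T T T T T T T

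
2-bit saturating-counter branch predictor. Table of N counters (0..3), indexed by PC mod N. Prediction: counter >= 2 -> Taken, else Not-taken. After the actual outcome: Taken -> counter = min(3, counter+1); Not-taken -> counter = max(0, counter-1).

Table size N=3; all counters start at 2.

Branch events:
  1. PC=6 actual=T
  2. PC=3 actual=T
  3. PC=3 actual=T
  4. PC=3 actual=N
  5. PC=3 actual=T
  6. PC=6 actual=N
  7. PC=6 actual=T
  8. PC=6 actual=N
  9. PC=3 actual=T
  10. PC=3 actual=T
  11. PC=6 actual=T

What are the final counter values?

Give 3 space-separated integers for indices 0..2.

Answer: 3 2 2

Derivation:
Ev 1: PC=6 idx=0 pred=T actual=T -> ctr[0]=3
Ev 2: PC=3 idx=0 pred=T actual=T -> ctr[0]=3
Ev 3: PC=3 idx=0 pred=T actual=T -> ctr[0]=3
Ev 4: PC=3 idx=0 pred=T actual=N -> ctr[0]=2
Ev 5: PC=3 idx=0 pred=T actual=T -> ctr[0]=3
Ev 6: PC=6 idx=0 pred=T actual=N -> ctr[0]=2
Ev 7: PC=6 idx=0 pred=T actual=T -> ctr[0]=3
Ev 8: PC=6 idx=0 pred=T actual=N -> ctr[0]=2
Ev 9: PC=3 idx=0 pred=T actual=T -> ctr[0]=3
Ev 10: PC=3 idx=0 pred=T actual=T -> ctr[0]=3
Ev 11: PC=6 idx=0 pred=T actual=T -> ctr[0]=3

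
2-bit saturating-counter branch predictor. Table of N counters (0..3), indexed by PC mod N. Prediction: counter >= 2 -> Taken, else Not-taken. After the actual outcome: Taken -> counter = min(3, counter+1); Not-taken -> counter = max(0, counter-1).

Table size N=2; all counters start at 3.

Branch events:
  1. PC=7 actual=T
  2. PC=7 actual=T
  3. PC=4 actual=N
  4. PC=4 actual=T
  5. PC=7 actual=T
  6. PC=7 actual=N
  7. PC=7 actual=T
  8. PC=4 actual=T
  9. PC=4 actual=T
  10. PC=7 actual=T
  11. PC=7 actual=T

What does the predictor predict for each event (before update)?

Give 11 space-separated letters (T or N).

Ev 1: PC=7 idx=1 pred=T actual=T -> ctr[1]=3
Ev 2: PC=7 idx=1 pred=T actual=T -> ctr[1]=3
Ev 3: PC=4 idx=0 pred=T actual=N -> ctr[0]=2
Ev 4: PC=4 idx=0 pred=T actual=T -> ctr[0]=3
Ev 5: PC=7 idx=1 pred=T actual=T -> ctr[1]=3
Ev 6: PC=7 idx=1 pred=T actual=N -> ctr[1]=2
Ev 7: PC=7 idx=1 pred=T actual=T -> ctr[1]=3
Ev 8: PC=4 idx=0 pred=T actual=T -> ctr[0]=3
Ev 9: PC=4 idx=0 pred=T actual=T -> ctr[0]=3
Ev 10: PC=7 idx=1 pred=T actual=T -> ctr[1]=3
Ev 11: PC=7 idx=1 pred=T actual=T -> ctr[1]=3

Answer: T T T T T T T T T T T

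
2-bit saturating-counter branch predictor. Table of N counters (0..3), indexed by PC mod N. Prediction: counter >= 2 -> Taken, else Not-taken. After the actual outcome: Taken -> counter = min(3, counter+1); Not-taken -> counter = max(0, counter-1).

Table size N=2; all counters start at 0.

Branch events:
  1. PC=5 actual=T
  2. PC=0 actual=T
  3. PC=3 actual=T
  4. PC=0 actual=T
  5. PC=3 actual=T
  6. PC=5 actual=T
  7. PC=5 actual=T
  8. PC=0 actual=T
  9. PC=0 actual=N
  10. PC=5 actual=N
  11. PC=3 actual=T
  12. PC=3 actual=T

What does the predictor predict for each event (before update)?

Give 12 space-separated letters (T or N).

Answer: N N N N T T T T T T T T

Derivation:
Ev 1: PC=5 idx=1 pred=N actual=T -> ctr[1]=1
Ev 2: PC=0 idx=0 pred=N actual=T -> ctr[0]=1
Ev 3: PC=3 idx=1 pred=N actual=T -> ctr[1]=2
Ev 4: PC=0 idx=0 pred=N actual=T -> ctr[0]=2
Ev 5: PC=3 idx=1 pred=T actual=T -> ctr[1]=3
Ev 6: PC=5 idx=1 pred=T actual=T -> ctr[1]=3
Ev 7: PC=5 idx=1 pred=T actual=T -> ctr[1]=3
Ev 8: PC=0 idx=0 pred=T actual=T -> ctr[0]=3
Ev 9: PC=0 idx=0 pred=T actual=N -> ctr[0]=2
Ev 10: PC=5 idx=1 pred=T actual=N -> ctr[1]=2
Ev 11: PC=3 idx=1 pred=T actual=T -> ctr[1]=3
Ev 12: PC=3 idx=1 pred=T actual=T -> ctr[1]=3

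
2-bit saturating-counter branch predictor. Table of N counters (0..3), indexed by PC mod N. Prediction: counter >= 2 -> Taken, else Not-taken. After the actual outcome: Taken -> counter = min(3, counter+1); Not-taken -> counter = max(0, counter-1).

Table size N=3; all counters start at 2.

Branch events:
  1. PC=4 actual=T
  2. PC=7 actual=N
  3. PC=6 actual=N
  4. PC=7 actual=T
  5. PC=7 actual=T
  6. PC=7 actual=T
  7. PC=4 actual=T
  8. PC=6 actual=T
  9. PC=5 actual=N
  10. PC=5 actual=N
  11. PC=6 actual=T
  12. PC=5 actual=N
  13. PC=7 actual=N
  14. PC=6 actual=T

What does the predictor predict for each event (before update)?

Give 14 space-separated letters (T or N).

Ev 1: PC=4 idx=1 pred=T actual=T -> ctr[1]=3
Ev 2: PC=7 idx=1 pred=T actual=N -> ctr[1]=2
Ev 3: PC=6 idx=0 pred=T actual=N -> ctr[0]=1
Ev 4: PC=7 idx=1 pred=T actual=T -> ctr[1]=3
Ev 5: PC=7 idx=1 pred=T actual=T -> ctr[1]=3
Ev 6: PC=7 idx=1 pred=T actual=T -> ctr[1]=3
Ev 7: PC=4 idx=1 pred=T actual=T -> ctr[1]=3
Ev 8: PC=6 idx=0 pred=N actual=T -> ctr[0]=2
Ev 9: PC=5 idx=2 pred=T actual=N -> ctr[2]=1
Ev 10: PC=5 idx=2 pred=N actual=N -> ctr[2]=0
Ev 11: PC=6 idx=0 pred=T actual=T -> ctr[0]=3
Ev 12: PC=5 idx=2 pred=N actual=N -> ctr[2]=0
Ev 13: PC=7 idx=1 pred=T actual=N -> ctr[1]=2
Ev 14: PC=6 idx=0 pred=T actual=T -> ctr[0]=3

Answer: T T T T T T T N T N T N T T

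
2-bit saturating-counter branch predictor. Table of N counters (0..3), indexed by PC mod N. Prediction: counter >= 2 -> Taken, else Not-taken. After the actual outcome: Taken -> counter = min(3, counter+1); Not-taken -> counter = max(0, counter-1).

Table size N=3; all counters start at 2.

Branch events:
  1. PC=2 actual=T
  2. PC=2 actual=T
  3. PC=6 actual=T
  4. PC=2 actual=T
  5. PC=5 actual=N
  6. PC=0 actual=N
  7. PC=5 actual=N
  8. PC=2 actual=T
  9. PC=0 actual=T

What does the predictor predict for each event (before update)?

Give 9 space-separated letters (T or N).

Answer: T T T T T T T N T

Derivation:
Ev 1: PC=2 idx=2 pred=T actual=T -> ctr[2]=3
Ev 2: PC=2 idx=2 pred=T actual=T -> ctr[2]=3
Ev 3: PC=6 idx=0 pred=T actual=T -> ctr[0]=3
Ev 4: PC=2 idx=2 pred=T actual=T -> ctr[2]=3
Ev 5: PC=5 idx=2 pred=T actual=N -> ctr[2]=2
Ev 6: PC=0 idx=0 pred=T actual=N -> ctr[0]=2
Ev 7: PC=5 idx=2 pred=T actual=N -> ctr[2]=1
Ev 8: PC=2 idx=2 pred=N actual=T -> ctr[2]=2
Ev 9: PC=0 idx=0 pred=T actual=T -> ctr[0]=3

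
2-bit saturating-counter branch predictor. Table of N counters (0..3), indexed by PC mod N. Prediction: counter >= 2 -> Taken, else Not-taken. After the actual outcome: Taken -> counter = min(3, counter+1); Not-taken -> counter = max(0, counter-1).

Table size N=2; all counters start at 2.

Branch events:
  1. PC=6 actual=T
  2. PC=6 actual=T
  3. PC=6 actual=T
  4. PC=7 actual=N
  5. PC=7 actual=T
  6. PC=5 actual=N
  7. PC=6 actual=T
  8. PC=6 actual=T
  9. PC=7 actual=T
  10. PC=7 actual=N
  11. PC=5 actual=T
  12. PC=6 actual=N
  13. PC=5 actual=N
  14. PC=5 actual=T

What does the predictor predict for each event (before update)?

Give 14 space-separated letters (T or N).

Ev 1: PC=6 idx=0 pred=T actual=T -> ctr[0]=3
Ev 2: PC=6 idx=0 pred=T actual=T -> ctr[0]=3
Ev 3: PC=6 idx=0 pred=T actual=T -> ctr[0]=3
Ev 4: PC=7 idx=1 pred=T actual=N -> ctr[1]=1
Ev 5: PC=7 idx=1 pred=N actual=T -> ctr[1]=2
Ev 6: PC=5 idx=1 pred=T actual=N -> ctr[1]=1
Ev 7: PC=6 idx=0 pred=T actual=T -> ctr[0]=3
Ev 8: PC=6 idx=0 pred=T actual=T -> ctr[0]=3
Ev 9: PC=7 idx=1 pred=N actual=T -> ctr[1]=2
Ev 10: PC=7 idx=1 pred=T actual=N -> ctr[1]=1
Ev 11: PC=5 idx=1 pred=N actual=T -> ctr[1]=2
Ev 12: PC=6 idx=0 pred=T actual=N -> ctr[0]=2
Ev 13: PC=5 idx=1 pred=T actual=N -> ctr[1]=1
Ev 14: PC=5 idx=1 pred=N actual=T -> ctr[1]=2

Answer: T T T T N T T T N T N T T N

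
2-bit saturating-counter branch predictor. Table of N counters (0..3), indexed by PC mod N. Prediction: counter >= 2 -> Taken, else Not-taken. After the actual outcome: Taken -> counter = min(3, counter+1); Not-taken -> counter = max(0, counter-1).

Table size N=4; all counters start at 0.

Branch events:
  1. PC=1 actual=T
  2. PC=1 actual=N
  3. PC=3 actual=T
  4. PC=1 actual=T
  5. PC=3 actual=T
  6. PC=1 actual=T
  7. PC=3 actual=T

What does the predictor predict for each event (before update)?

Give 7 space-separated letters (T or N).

Answer: N N N N N N T

Derivation:
Ev 1: PC=1 idx=1 pred=N actual=T -> ctr[1]=1
Ev 2: PC=1 idx=1 pred=N actual=N -> ctr[1]=0
Ev 3: PC=3 idx=3 pred=N actual=T -> ctr[3]=1
Ev 4: PC=1 idx=1 pred=N actual=T -> ctr[1]=1
Ev 5: PC=3 idx=3 pred=N actual=T -> ctr[3]=2
Ev 6: PC=1 idx=1 pred=N actual=T -> ctr[1]=2
Ev 7: PC=3 idx=3 pred=T actual=T -> ctr[3]=3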